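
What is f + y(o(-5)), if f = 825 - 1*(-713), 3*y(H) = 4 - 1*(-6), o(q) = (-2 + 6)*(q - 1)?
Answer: 4624/3 ≈ 1541.3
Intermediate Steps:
o(q) = -4 + 4*q (o(q) = 4*(-1 + q) = -4 + 4*q)
y(H) = 10/3 (y(H) = (4 - 1*(-6))/3 = (4 + 6)/3 = (⅓)*10 = 10/3)
f = 1538 (f = 825 + 713 = 1538)
f + y(o(-5)) = 1538 + 10/3 = 4624/3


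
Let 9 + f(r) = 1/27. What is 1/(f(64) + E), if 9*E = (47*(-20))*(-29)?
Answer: 27/81538 ≈ 0.00033113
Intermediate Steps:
E = 27260/9 (E = ((47*(-20))*(-29))/9 = (-940*(-29))/9 = (⅑)*27260 = 27260/9 ≈ 3028.9)
f(r) = -242/27 (f(r) = -9 + 1/27 = -242/27)
1/(f(64) + E) = 1/(-242/27 + 27260/9) = 1/(81538/27) = 27/81538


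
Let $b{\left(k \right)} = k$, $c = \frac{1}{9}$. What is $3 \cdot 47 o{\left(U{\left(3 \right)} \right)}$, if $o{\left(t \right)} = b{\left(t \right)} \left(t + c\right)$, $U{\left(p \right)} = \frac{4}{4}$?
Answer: $\frac{470}{3} \approx 156.67$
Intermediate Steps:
$c = \frac{1}{9} \approx 0.11111$
$U{\left(p \right)} = 1$ ($U{\left(p \right)} = 4 \cdot \frac{1}{4} = 1$)
$o{\left(t \right)} = t \left(\frac{1}{9} + t\right)$ ($o{\left(t \right)} = t \left(t + \frac{1}{9}\right) = t \left(\frac{1}{9} + t\right)$)
$3 \cdot 47 o{\left(U{\left(3 \right)} \right)} = 3 \cdot 47 \cdot 1 \left(\frac{1}{9} + 1\right) = 141 \cdot 1 \cdot \frac{10}{9} = 141 \cdot \frac{10}{9} = \frac{470}{3}$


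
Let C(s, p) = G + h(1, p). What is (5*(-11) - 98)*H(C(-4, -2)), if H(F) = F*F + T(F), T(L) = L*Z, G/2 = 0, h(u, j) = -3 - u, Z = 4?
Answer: 0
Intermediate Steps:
G = 0 (G = 2*0 = 0)
T(L) = 4*L (T(L) = L*4 = 4*L)
C(s, p) = -4 (C(s, p) = 0 + (-3 - 1*1) = 0 + (-3 - 1) = 0 - 4 = -4)
H(F) = F**2 + 4*F (H(F) = F*F + 4*F = F**2 + 4*F)
(5*(-11) - 98)*H(C(-4, -2)) = (5*(-11) - 98)*(-4*(4 - 4)) = (-55 - 98)*(-4*0) = -153*0 = 0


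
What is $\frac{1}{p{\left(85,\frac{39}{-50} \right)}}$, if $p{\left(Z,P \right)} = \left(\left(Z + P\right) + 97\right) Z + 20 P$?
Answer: $\frac{10}{153881} \approx 6.4985 \cdot 10^{-5}$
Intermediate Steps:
$p{\left(Z,P \right)} = 20 P + Z \left(97 + P + Z\right)$ ($p{\left(Z,P \right)} = \left(\left(P + Z\right) + 97\right) Z + 20 P = \left(97 + P + Z\right) Z + 20 P = Z \left(97 + P + Z\right) + 20 P = 20 P + Z \left(97 + P + Z\right)$)
$\frac{1}{p{\left(85,\frac{39}{-50} \right)}} = \frac{1}{85^{2} + 20 \frac{39}{-50} + 97 \cdot 85 + \frac{39}{-50} \cdot 85} = \frac{1}{7225 + 20 \cdot 39 \left(- \frac{1}{50}\right) + 8245 + 39 \left(- \frac{1}{50}\right) 85} = \frac{1}{7225 + 20 \left(- \frac{39}{50}\right) + 8245 - \frac{663}{10}} = \frac{1}{7225 - \frac{78}{5} + 8245 - \frac{663}{10}} = \frac{1}{\frac{153881}{10}} = \frac{10}{153881}$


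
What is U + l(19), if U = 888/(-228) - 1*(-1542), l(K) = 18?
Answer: 29566/19 ≈ 1556.1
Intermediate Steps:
U = 29224/19 (U = 888*(-1/228) + 1542 = -74/19 + 1542 = 29224/19 ≈ 1538.1)
U + l(19) = 29224/19 + 18 = 29566/19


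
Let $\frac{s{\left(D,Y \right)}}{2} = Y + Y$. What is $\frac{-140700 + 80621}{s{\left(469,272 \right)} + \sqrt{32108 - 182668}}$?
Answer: $- \frac{2042686}{41697} + \frac{60079 i \sqrt{9410}}{333576} \approx -48.989 + 17.471 i$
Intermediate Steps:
$s{\left(D,Y \right)} = 4 Y$ ($s{\left(D,Y \right)} = 2 \left(Y + Y\right) = 2 \cdot 2 Y = 4 Y$)
$\frac{-140700 + 80621}{s{\left(469,272 \right)} + \sqrt{32108 - 182668}} = \frac{-140700 + 80621}{4 \cdot 272 + \sqrt{32108 - 182668}} = - \frac{60079}{1088 + \sqrt{-150560}} = - \frac{60079}{1088 + 4 i \sqrt{9410}}$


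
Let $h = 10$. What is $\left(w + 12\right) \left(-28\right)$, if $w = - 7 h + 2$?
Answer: $1568$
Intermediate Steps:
$w = -68$ ($w = \left(-7\right) 10 + 2 = -70 + 2 = -68$)
$\left(w + 12\right) \left(-28\right) = \left(-68 + 12\right) \left(-28\right) = \left(-56\right) \left(-28\right) = 1568$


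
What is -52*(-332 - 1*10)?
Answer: 17784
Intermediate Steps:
-52*(-332 - 1*10) = -52*(-332 - 10) = -52*(-342) = 17784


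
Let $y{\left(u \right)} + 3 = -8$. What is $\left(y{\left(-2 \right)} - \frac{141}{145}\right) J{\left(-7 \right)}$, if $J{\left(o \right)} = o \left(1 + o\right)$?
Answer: $- \frac{72912}{145} \approx -502.84$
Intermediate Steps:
$y{\left(u \right)} = -11$ ($y{\left(u \right)} = -3 - 8 = -11$)
$\left(y{\left(-2 \right)} - \frac{141}{145}\right) J{\left(-7 \right)} = \left(-11 - \frac{141}{145}\right) \left(- 7 \left(1 - 7\right)\right) = \left(-11 - \frac{141}{145}\right) \left(\left(-7\right) \left(-6\right)\right) = \left(-11 - \frac{141}{145}\right) 42 = \left(- \frac{1736}{145}\right) 42 = - \frac{72912}{145}$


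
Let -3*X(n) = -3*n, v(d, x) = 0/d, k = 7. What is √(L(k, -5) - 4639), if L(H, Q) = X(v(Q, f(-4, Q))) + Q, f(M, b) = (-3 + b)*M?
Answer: 6*I*√129 ≈ 68.147*I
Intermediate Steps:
f(M, b) = M*(-3 + b)
v(d, x) = 0
X(n) = n (X(n) = -(-1)*n = n)
L(H, Q) = Q (L(H, Q) = 0 + Q = Q)
√(L(k, -5) - 4639) = √(-5 - 4639) = √(-4644) = 6*I*√129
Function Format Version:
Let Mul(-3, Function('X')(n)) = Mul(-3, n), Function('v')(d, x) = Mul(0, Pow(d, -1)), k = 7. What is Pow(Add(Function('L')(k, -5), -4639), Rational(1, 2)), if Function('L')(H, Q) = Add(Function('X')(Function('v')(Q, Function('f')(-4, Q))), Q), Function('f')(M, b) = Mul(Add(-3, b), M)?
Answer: Mul(6, I, Pow(129, Rational(1, 2))) ≈ Mul(68.147, I)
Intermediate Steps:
Function('f')(M, b) = Mul(M, Add(-3, b))
Function('v')(d, x) = 0
Function('X')(n) = n (Function('X')(n) = Mul(Rational(-1, 3), Mul(-3, n)) = n)
Function('L')(H, Q) = Q (Function('L')(H, Q) = Add(0, Q) = Q)
Pow(Add(Function('L')(k, -5), -4639), Rational(1, 2)) = Pow(Add(-5, -4639), Rational(1, 2)) = Pow(-4644, Rational(1, 2)) = Mul(6, I, Pow(129, Rational(1, 2)))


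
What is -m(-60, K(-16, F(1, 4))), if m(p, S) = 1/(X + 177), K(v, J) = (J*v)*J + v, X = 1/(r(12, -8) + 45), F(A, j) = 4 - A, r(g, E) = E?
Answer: -37/6550 ≈ -0.0056489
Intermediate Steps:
X = 1/37 (X = 1/(-8 + 45) = 1/37 ≈ 0.027027)
K(v, J) = v + v*J² (K(v, J) = v*J² + v = v + v*J²)
m(p, S) = 37/6550 (m(p, S) = 1/(1/37 + 177) = 1/(6550/37) = 37/6550)
-m(-60, K(-16, F(1, 4))) = -1*37/6550 = -37/6550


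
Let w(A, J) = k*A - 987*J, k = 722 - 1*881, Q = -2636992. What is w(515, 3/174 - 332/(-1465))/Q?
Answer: 6978220077/224065210240 ≈ 0.031144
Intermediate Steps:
k = -159 (k = 722 - 881 = -159)
w(A, J) = -987*J - 159*A (w(A, J) = -159*A - 987*J = -987*J - 159*A)
w(515, 3/174 - 332/(-1465))/Q = (-987*(3/174 - 332/(-1465)) - 159*515)/(-2636992) = (-987*(3*(1/174) - 332*(-1/1465)) - 81885)*(-1/2636992) = (-987*(1/58 + 332/1465) - 81885)*(-1/2636992) = (-987*20721/84970 - 81885)*(-1/2636992) = (-20451627/84970 - 81885)*(-1/2636992) = -6978220077/84970*(-1/2636992) = 6978220077/224065210240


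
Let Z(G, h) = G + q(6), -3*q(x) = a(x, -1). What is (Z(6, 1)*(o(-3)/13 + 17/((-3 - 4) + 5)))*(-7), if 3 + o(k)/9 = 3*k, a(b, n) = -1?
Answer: 58121/78 ≈ 745.14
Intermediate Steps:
o(k) = -27 + 27*k (o(k) = -27 + 9*(3*k) = -27 + 27*k)
q(x) = 1/3 (q(x) = -1/3*(-1) = 1/3)
Z(G, h) = 1/3 + G (Z(G, h) = G + 1/3 = 1/3 + G)
(Z(6, 1)*(o(-3)/13 + 17/((-3 - 4) + 5)))*(-7) = ((1/3 + 6)*((-27 + 27*(-3))/13 + 17/((-3 - 4) + 5)))*(-7) = (19*((-27 - 81)*(1/13) + 17/(-7 + 5))/3)*(-7) = (19*(-108*1/13 + 17/(-2))/3)*(-7) = (19*(-108/13 + 17*(-1/2))/3)*(-7) = (19*(-108/13 - 17/2)/3)*(-7) = ((19/3)*(-437/26))*(-7) = -8303/78*(-7) = 58121/78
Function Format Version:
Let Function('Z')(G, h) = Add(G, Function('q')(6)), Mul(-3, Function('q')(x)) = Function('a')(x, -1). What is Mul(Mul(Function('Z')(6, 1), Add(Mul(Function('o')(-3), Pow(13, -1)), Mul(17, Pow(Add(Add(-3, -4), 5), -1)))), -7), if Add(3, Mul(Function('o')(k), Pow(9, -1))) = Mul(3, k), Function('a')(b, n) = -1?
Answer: Rational(58121, 78) ≈ 745.14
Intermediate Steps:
Function('o')(k) = Add(-27, Mul(27, k)) (Function('o')(k) = Add(-27, Mul(9, Mul(3, k))) = Add(-27, Mul(27, k)))
Function('q')(x) = Rational(1, 3) (Function('q')(x) = Mul(Rational(-1, 3), -1) = Rational(1, 3))
Function('Z')(G, h) = Add(Rational(1, 3), G) (Function('Z')(G, h) = Add(G, Rational(1, 3)) = Add(Rational(1, 3), G))
Mul(Mul(Function('Z')(6, 1), Add(Mul(Function('o')(-3), Pow(13, -1)), Mul(17, Pow(Add(Add(-3, -4), 5), -1)))), -7) = Mul(Mul(Add(Rational(1, 3), 6), Add(Mul(Add(-27, Mul(27, -3)), Pow(13, -1)), Mul(17, Pow(Add(Add(-3, -4), 5), -1)))), -7) = Mul(Mul(Rational(19, 3), Add(Mul(Add(-27, -81), Rational(1, 13)), Mul(17, Pow(Add(-7, 5), -1)))), -7) = Mul(Mul(Rational(19, 3), Add(Mul(-108, Rational(1, 13)), Mul(17, Pow(-2, -1)))), -7) = Mul(Mul(Rational(19, 3), Add(Rational(-108, 13), Mul(17, Rational(-1, 2)))), -7) = Mul(Mul(Rational(19, 3), Add(Rational(-108, 13), Rational(-17, 2))), -7) = Mul(Mul(Rational(19, 3), Rational(-437, 26)), -7) = Mul(Rational(-8303, 78), -7) = Rational(58121, 78)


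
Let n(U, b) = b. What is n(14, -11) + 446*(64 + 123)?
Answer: 83391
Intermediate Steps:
n(14, -11) + 446*(64 + 123) = -11 + 446*(64 + 123) = -11 + 446*187 = -11 + 83402 = 83391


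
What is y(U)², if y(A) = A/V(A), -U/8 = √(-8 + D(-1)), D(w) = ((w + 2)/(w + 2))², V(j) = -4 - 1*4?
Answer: -7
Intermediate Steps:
V(j) = -8 (V(j) = -4 - 4 = -8)
D(w) = 1 (D(w) = ((2 + w)/(2 + w))² = 1² = 1)
U = -8*I*√7 (U = -8*√(-8 + 1) = -8*I*√7 ≈ -21.166*I)
y(A) = -A/8 (y(A) = A/(-8) = A*(-⅛) = -A/8)
y(U)² = (-(-1)*I*√7)² = (I*√7)² = -7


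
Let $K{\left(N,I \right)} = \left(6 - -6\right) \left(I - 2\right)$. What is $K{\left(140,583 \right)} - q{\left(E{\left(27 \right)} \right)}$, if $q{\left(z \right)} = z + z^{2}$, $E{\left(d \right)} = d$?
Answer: $6216$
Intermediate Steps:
$K{\left(N,I \right)} = -24 + 12 I$ ($K{\left(N,I \right)} = \left(6 + 6\right) \left(-2 + I\right) = 12 \left(-2 + I\right) = -24 + 12 I$)
$K{\left(140,583 \right)} - q{\left(E{\left(27 \right)} \right)} = \left(-24 + 12 \cdot 583\right) - 27 \left(1 + 27\right) = \left(-24 + 6996\right) - 27 \cdot 28 = 6972 - 756 = 6216$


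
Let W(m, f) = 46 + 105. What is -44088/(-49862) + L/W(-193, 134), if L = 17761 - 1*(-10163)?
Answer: 699501888/3764581 ≈ 185.81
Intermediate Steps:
W(m, f) = 151
L = 27924 (L = 17761 + 10163 = 27924)
-44088/(-49862) + L/W(-193, 134) = -44088/(-49862) + 27924/151 = -44088*(-1/49862) + 27924*(1/151) = 22044/24931 + 27924/151 = 699501888/3764581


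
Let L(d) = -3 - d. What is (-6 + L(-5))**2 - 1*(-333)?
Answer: 349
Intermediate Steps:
(-6 + L(-5))**2 - 1*(-333) = (-6 + (-3 - 1*(-5)))**2 - 1*(-333) = (-6 + (-3 + 5))**2 + 333 = (-6 + 2)**2 + 333 = (-4)**2 + 333 = 16 + 333 = 349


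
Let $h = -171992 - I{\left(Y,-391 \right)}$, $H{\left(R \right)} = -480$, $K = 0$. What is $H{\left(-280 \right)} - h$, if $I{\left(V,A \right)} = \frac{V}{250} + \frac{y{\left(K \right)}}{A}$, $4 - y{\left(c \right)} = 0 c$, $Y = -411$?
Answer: $\frac{16765136299}{97750} \approx 1.7151 \cdot 10^{5}$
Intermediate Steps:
$y{\left(c \right)} = 4$ ($y{\left(c \right)} = 4 - 0 c = 4 - 0 = 4 + 0 = 4$)
$I{\left(V,A \right)} = \frac{4}{A} + \frac{V}{250}$ ($I{\left(V,A \right)} = \frac{V}{250} + \frac{4}{A} = \frac{4}{A} + \frac{V}{250}$)
$h = - \frac{16812056299}{97750}$ ($h = -171992 - \left(\frac{4}{-391} + \frac{1}{250} \left(-411\right)\right) = -171992 - \left(4 \left(- \frac{1}{391}\right) - \frac{411}{250}\right) = -171992 - \left(- \frac{4}{391} - \frac{411}{250}\right) = -171992 - - \frac{161701}{97750} = -171992 + \frac{161701}{97750} = - \frac{16812056299}{97750} \approx -1.7199 \cdot 10^{5}$)
$H{\left(-280 \right)} - h = -480 - - \frac{16812056299}{97750} = -480 + \frac{16812056299}{97750} = \frac{16765136299}{97750}$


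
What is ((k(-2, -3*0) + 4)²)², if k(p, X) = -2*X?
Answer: 256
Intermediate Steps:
((k(-2, -3*0) + 4)²)² = ((-(-6)*0 + 4)²)² = ((-2*0 + 4)²)² = ((0 + 4)²)² = (4²)² = 16² = 256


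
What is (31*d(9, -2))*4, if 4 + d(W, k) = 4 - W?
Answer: -1116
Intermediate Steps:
d(W, k) = -W (d(W, k) = -4 + (4 - W) = -W)
(31*d(9, -2))*4 = (31*(-1*9))*4 = (31*(-9))*4 = -279*4 = -1116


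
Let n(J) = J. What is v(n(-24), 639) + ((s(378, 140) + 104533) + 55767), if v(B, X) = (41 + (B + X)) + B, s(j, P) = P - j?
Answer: 160694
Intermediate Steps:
v(B, X) = 41 + X + 2*B (v(B, X) = (41 + B + X) + B = 41 + X + 2*B)
v(n(-24), 639) + ((s(378, 140) + 104533) + 55767) = (41 + 639 + 2*(-24)) + (((140 - 1*378) + 104533) + 55767) = (41 + 639 - 48) + (((140 - 378) + 104533) + 55767) = 632 + ((-238 + 104533) + 55767) = 632 + (104295 + 55767) = 632 + 160062 = 160694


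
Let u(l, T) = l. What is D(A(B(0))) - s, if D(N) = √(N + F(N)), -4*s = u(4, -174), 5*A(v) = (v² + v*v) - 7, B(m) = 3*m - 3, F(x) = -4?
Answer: 1 + 3*I*√5/5 ≈ 1.0 + 1.3416*I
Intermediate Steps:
B(m) = -3 + 3*m
A(v) = -7/5 + 2*v²/5 (A(v) = ((v² + v*v) - 7)/5 = ((v² + v²) - 7)/5 = (2*v² - 7)/5 = (-7 + 2*v²)/5 = -7/5 + 2*v²/5)
s = -1 (s = -¼*4 = -1)
D(N) = √(-4 + N) (D(N) = √(N - 4) = √(-4 + N))
D(A(B(0))) - s = √(-4 + (-7/5 + 2*(-3 + 3*0)²/5)) - 1*(-1) = √(-4 + (-7/5 + 2*(-3 + 0)²/5)) + 1 = √(-4 + (-7/5 + (⅖)*(-3)²)) + 1 = √(-4 + (-7/5 + (⅖)*9)) + 1 = √(-4 + (-7/5 + 18/5)) + 1 = √(-4 + 11/5) + 1 = √(-9/5) + 1 = 3*I*√5/5 + 1 = 1 + 3*I*√5/5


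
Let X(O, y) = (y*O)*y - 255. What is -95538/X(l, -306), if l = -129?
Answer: 31846/4026433 ≈ 0.0079092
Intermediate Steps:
X(O, y) = -255 + O*y**2 (X(O, y) = (O*y)*y - 255 = O*y**2 - 255 = -255 + O*y**2)
-95538/X(l, -306) = -95538/(-255 - 129*(-306)**2) = -95538/(-255 - 129*93636) = -95538/(-255 - 12079044) = -95538/(-12079299) = -95538*(-1/12079299) = 31846/4026433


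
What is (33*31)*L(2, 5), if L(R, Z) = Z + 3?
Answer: 8184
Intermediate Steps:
L(R, Z) = 3 + Z
(33*31)*L(2, 5) = (33*31)*(3 + 5) = 1023*8 = 8184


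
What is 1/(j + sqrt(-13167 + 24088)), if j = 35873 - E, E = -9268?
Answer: 45141/2037698960 - sqrt(10921)/2037698960 ≈ 2.2102e-5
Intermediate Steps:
j = 45141 (j = 35873 - 1*(-9268) = 35873 + 9268 = 45141)
1/(j + sqrt(-13167 + 24088)) = 1/(45141 + sqrt(-13167 + 24088)) = 1/(45141 + sqrt(10921))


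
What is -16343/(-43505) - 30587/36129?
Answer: -740231188/1571792145 ≈ -0.47095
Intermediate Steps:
-16343/(-43505) - 30587/36129 = -16343*(-1/43505) - 30587*1/36129 = 16343/43505 - 30587/36129 = -740231188/1571792145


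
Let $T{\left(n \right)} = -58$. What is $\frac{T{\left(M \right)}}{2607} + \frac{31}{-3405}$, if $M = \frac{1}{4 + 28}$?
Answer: $- \frac{30923}{986315} \approx -0.031352$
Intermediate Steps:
$M = \frac{1}{32} \approx 0.03125$
$\frac{T{\left(M \right)}}{2607} + \frac{31}{-3405} = - \frac{58}{2607} + \frac{31}{-3405} = \left(-58\right) \frac{1}{2607} + 31 \left(- \frac{1}{3405}\right) = - \frac{58}{2607} - \frac{31}{3405} = - \frac{30923}{986315}$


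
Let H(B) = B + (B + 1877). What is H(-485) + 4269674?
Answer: 4270581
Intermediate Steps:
H(B) = 1877 + 2*B (H(B) = B + (1877 + B) = 1877 + 2*B)
H(-485) + 4269674 = (1877 + 2*(-485)) + 4269674 = (1877 - 970) + 4269674 = 907 + 4269674 = 4270581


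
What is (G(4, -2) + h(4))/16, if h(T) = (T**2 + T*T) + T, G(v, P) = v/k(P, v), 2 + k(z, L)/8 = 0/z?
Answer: 143/64 ≈ 2.2344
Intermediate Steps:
k(z, L) = -16 (k(z, L) = -16 + 8*(0/z) = -16 + 8*0 = -16 + 0 = -16)
G(v, P) = -v/16 (G(v, P) = v/(-16) = v*(-1/16) = -v/16)
h(T) = T + 2*T**2 (h(T) = (T**2 + T**2) + T = 2*T**2 + T = T + 2*T**2)
(G(4, -2) + h(4))/16 = (-1/16*4 + 4*(1 + 2*4))/16 = (-1/4 + 4*(1 + 8))/16 = (-1/4 + 4*9)/16 = (-1/4 + 36)/16 = (1/16)*(143/4) = 143/64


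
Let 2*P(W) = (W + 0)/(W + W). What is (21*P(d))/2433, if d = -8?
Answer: 7/3244 ≈ 0.0021578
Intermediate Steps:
P(W) = ¼ (P(W) = ((W + 0)/(W + W))/2 = (W/((2*W)))/2 = (W*(1/(2*W)))/2 = (½)*(½) = ¼)
(21*P(d))/2433 = (21*(¼))/2433 = (21/4)*(1/2433) = 7/3244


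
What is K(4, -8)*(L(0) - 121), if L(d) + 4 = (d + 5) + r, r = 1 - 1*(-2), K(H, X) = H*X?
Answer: 3744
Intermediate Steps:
r = 3 (r = 1 + 2 = 3)
L(d) = 4 + d (L(d) = -4 + ((d + 5) + 3) = -4 + ((5 + d) + 3) = -4 + (8 + d) = 4 + d)
K(4, -8)*(L(0) - 121) = (4*(-8))*((4 + 0) - 121) = -32*(4 - 121) = -32*(-117) = 3744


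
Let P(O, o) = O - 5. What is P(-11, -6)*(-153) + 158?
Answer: 2606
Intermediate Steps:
P(O, o) = -5 + O
P(-11, -6)*(-153) + 158 = (-5 - 11)*(-153) + 158 = -16*(-153) + 158 = 2448 + 158 = 2606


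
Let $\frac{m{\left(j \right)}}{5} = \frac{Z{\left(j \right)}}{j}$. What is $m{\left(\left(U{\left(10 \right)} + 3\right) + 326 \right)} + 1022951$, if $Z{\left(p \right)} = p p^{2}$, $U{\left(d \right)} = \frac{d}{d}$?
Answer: $1567451$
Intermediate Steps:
$U{\left(d \right)} = 1$
$Z{\left(p \right)} = p^{3}$
$m{\left(j \right)} = 5 j^{2}$ ($m{\left(j \right)} = 5 \frac{j^{3}}{j} = 5 j^{2}$)
$m{\left(\left(U{\left(10 \right)} + 3\right) + 326 \right)} + 1022951 = 5 \left(\left(1 + 3\right) + 326\right)^{2} + 1022951 = 5 \left(4 + 326\right)^{2} + 1022951 = 5 \cdot 330^{2} + 1022951 = 5 \cdot 108900 + 1022951 = 544500 + 1022951 = 1567451$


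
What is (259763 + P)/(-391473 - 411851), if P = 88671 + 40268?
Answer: -194351/401662 ≈ -0.48387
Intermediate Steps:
P = 128939
(259763 + P)/(-391473 - 411851) = (259763 + 128939)/(-391473 - 411851) = 388702/(-803324) = 388702*(-1/803324) = -194351/401662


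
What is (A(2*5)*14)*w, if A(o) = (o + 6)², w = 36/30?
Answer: 21504/5 ≈ 4300.8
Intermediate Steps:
w = 6/5 (w = 36*(1/30) = 6/5 ≈ 1.2000)
A(o) = (6 + o)²
(A(2*5)*14)*w = ((6 + 2*5)²*14)*(6/5) = ((6 + 10)²*14)*(6/5) = (16²*14)*(6/5) = (256*14)*(6/5) = 3584*(6/5) = 21504/5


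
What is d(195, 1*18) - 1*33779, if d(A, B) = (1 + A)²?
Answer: 4637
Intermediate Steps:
d(195, 1*18) - 1*33779 = (1 + 195)² - 1*33779 = 196² - 33779 = 38416 - 33779 = 4637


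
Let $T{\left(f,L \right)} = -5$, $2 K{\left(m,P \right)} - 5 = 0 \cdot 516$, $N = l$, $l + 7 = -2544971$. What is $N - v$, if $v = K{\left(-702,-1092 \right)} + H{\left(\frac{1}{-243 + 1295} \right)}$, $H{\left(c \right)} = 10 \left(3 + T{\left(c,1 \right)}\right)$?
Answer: $- \frac{5089921}{2} \approx -2.545 \cdot 10^{6}$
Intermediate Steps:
$l = -2544978$ ($l = -7 - 2544971 = -2544978$)
$N = -2544978$
$K{\left(m,P \right)} = \frac{5}{2}$ ($K{\left(m,P \right)} = \frac{5}{2} + \frac{0 \cdot 516}{2} = \frac{5}{2} + \frac{1}{2} \cdot 0 = \frac{5}{2} + 0 = \frac{5}{2}$)
$H{\left(c \right)} = -20$ ($H{\left(c \right)} = 10 \left(3 - 5\right) = 10 \left(-2\right) = -20$)
$v = - \frac{35}{2}$ ($v = \frac{5}{2} - 20 = - \frac{35}{2} \approx -17.5$)
$N - v = -2544978 - - \frac{35}{2} = -2544978 + \frac{35}{2} = - \frac{5089921}{2}$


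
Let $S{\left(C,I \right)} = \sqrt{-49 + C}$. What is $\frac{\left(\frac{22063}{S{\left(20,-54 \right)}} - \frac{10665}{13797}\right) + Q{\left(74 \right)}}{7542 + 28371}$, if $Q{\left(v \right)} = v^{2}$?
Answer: $\frac{2797841}{18351543} - \frac{22063 i \sqrt{29}}{1041477} \approx 0.15246 - 0.11408 i$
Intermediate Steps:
$\frac{\left(\frac{22063}{S{\left(20,-54 \right)}} - \frac{10665}{13797}\right) + Q{\left(74 \right)}}{7542 + 28371} = \frac{\left(\frac{22063}{\sqrt{-49 + 20}} - \frac{10665}{13797}\right) + 74^{2}}{7542 + 28371} = \frac{\left(\frac{22063}{\sqrt{-29}} - \frac{395}{511}\right) + 5476}{35913} = \left(\left(\frac{22063}{i \sqrt{29}} - \frac{395}{511}\right) + 5476\right) \frac{1}{35913} = \left(\left(22063 \left(- \frac{i \sqrt{29}}{29}\right) - \frac{395}{511}\right) + 5476\right) \frac{1}{35913} = \left(\left(- \frac{22063 i \sqrt{29}}{29} - \frac{395}{511}\right) + 5476\right) \frac{1}{35913} = \left(\left(- \frac{395}{511} - \frac{22063 i \sqrt{29}}{29}\right) + 5476\right) \frac{1}{35913} = \left(\frac{2797841}{511} - \frac{22063 i \sqrt{29}}{29}\right) \frac{1}{35913} = \frac{2797841}{18351543} - \frac{22063 i \sqrt{29}}{1041477}$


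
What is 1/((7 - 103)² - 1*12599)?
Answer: -1/3383 ≈ -0.00029560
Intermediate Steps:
1/((7 - 103)² - 1*12599) = 1/((-96)² - 12599) = 1/(9216 - 12599) = 1/(-3383) = -1/3383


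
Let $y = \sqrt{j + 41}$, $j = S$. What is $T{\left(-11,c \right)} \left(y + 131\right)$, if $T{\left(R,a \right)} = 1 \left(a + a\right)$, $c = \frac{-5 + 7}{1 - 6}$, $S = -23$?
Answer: $- \frac{524}{5} - \frac{12 \sqrt{2}}{5} \approx -108.19$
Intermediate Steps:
$j = -23$
$c = - \frac{2}{5}$ ($c = \frac{2}{-5} = 2 \left(- \frac{1}{5}\right) = - \frac{2}{5} \approx -0.4$)
$T{\left(R,a \right)} = 2 a$ ($T{\left(R,a \right)} = 1 \cdot 2 a = 2 a$)
$y = 3 \sqrt{2}$ ($y = \sqrt{-23 + 41} = \sqrt{18} = 3 \sqrt{2} \approx 4.2426$)
$T{\left(-11,c \right)} \left(y + 131\right) = 2 \left(- \frac{2}{5}\right) \left(3 \sqrt{2} + 131\right) = - \frac{4 \left(131 + 3 \sqrt{2}\right)}{5} = - \frac{524}{5} - \frac{12 \sqrt{2}}{5}$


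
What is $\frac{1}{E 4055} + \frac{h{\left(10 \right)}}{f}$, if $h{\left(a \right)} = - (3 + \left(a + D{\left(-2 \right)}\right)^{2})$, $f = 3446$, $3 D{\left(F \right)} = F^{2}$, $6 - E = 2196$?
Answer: $- \frac{875466947}{22951523025} \approx -0.038144$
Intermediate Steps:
$E = -2190$ ($E = 6 - 2196 = -2190$)
$D{\left(F \right)} = \frac{F^{2}}{3}$
$h{\left(a \right)} = -3 - \left(\frac{4}{3} + a\right)^{2}$ ($h{\left(a \right)} = - (3 + \left(a + \frac{\left(-2\right)^{2}}{3}\right)^{2}) = - (3 + \left(a + \frac{1}{3} \cdot 4\right)^{2}) = - (3 + \left(a + \frac{4}{3}\right)^{2}) = - (3 + \left(\frac{4}{3} + a\right)^{2}) = -3 - \left(\frac{4}{3} + a\right)^{2}$)
$\frac{1}{E 4055} + \frac{h{\left(10 \right)}}{f} = \frac{1}{\left(-2190\right) 4055} + \frac{-3 - \frac{\left(4 + 3 \cdot 10\right)^{2}}{9}}{3446} = \left(- \frac{1}{2190}\right) \frac{1}{4055} + \left(-3 - \frac{\left(4 + 30\right)^{2}}{9}\right) \frac{1}{3446} = - \frac{1}{8880450} + \left(-3 - \frac{34^{2}}{9}\right) \frac{1}{3446} = - \frac{1}{8880450} + \left(-3 - \frac{1156}{9}\right) \frac{1}{3446} = - \frac{1}{8880450} - \frac{1183}{31014} = - \frac{875466947}{22951523025}$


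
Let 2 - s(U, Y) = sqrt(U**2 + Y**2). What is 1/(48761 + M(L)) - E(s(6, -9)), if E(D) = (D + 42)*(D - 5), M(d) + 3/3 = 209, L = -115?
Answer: 734536/48969 + 123*sqrt(13) ≈ 458.48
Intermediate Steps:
s(U, Y) = 2 - sqrt(U**2 + Y**2)
M(d) = 208 (M(d) = -1 + 209 = 208)
E(D) = (-5 + D)*(42 + D) (E(D) = (42 + D)*(-5 + D) = (-5 + D)*(42 + D))
1/(48761 + M(L)) - E(s(6, -9)) = 1/(48761 + 208) - (-210 + (2 - sqrt(6**2 + (-9)**2))**2 + 37*(2 - sqrt(6**2 + (-9)**2))) = 1/48969 - (-210 + (2 - sqrt(36 + 81))**2 + 37*(2 - sqrt(36 + 81))) = 1/48969 - (-210 + (2 - sqrt(117))**2 + 37*(2 - sqrt(117))) = 1/48969 - (-210 + (2 - 3*sqrt(13))**2 + 37*(2 - 3*sqrt(13))) = 1/48969 - (-210 + (2 - 3*sqrt(13))**2 + (74 - 111*sqrt(13))) = 1/48969 - (-136 + (2 - 3*sqrt(13))**2 - 111*sqrt(13)) = 1/48969 + (136 - (2 - 3*sqrt(13))**2 + 111*sqrt(13)) = 6659785/48969 - (2 - 3*sqrt(13))**2 + 111*sqrt(13)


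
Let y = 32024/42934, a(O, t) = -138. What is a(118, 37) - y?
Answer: -2978458/21467 ≈ -138.75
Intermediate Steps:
y = 16012/21467 (y = 32024*(1/42934) = 16012/21467 ≈ 0.74589)
a(118, 37) - y = -138 - 1*16012/21467 = -138 - 16012/21467 = -2978458/21467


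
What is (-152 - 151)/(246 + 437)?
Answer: -303/683 ≈ -0.44363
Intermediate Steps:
(-152 - 151)/(246 + 437) = -303/683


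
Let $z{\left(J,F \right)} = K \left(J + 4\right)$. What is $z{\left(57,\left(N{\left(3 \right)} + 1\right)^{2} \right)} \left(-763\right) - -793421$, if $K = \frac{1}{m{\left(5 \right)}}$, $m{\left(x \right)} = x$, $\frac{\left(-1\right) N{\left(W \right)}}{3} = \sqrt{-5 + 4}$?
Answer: $\frac{3920562}{5} \approx 7.8411 \cdot 10^{5}$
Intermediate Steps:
$N{\left(W \right)} = - 3 i$ ($N{\left(W \right)} = - 3 \sqrt{-5 + 4} = - 3 \sqrt{-1} = - 3 i$)
$K = \frac{1}{5} \approx 0.2$
$z{\left(J,F \right)} = \frac{4}{5} + \frac{J}{5}$ ($z{\left(J,F \right)} = \frac{J + 4}{5} = \frac{4 + J}{5} = \frac{4}{5} + \frac{J}{5}$)
$z{\left(57,\left(N{\left(3 \right)} + 1\right)^{2} \right)} \left(-763\right) - -793421 = \left(\frac{4}{5} + \frac{1}{5} \cdot 57\right) \left(-763\right) - -793421 = \left(\frac{4}{5} + \frac{57}{5}\right) \left(-763\right) + 793421 = \frac{61}{5} \left(-763\right) + 793421 = - \frac{46543}{5} + 793421 = \frac{3920562}{5}$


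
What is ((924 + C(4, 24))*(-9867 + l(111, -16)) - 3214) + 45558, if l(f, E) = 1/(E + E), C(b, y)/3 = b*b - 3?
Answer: -302707427/32 ≈ -9.4596e+6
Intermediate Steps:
C(b, y) = -9 + 3*b**2 (C(b, y) = 3*(b*b - 3) = 3*(b**2 - 3) = 3*(-3 + b**2) = -9 + 3*b**2)
l(f, E) = 1/(2*E)
((924 + C(4, 24))*(-9867 + l(111, -16)) - 3214) + 45558 = ((924 + (-9 + 3*4**2))*(-9867 + (1/2)/(-16)) - 3214) + 45558 = ((924 + (-9 + 3*16))*(-9867 + (1/2)*(-1/16)) - 3214) + 45558 = ((924 + (-9 + 48))*(-9867 - 1/32) - 3214) + 45558 = ((924 + 39)*(-315745/32) - 3214) + 45558 = (963*(-315745/32) - 3214) + 45558 = (-304062435/32 - 3214) + 45558 = -304165283/32 + 45558 = -302707427/32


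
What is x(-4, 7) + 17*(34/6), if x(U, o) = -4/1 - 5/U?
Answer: 1123/12 ≈ 93.583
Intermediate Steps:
x(U, o) = -4 - 5/U (x(U, o) = -4*1 - 5/U = -4 - 5/U)
x(-4, 7) + 17*(34/6) = (-4 - 5/(-4)) + 17*(34/6) = (-4 - 5*(-¼)) + 17*(34*(⅙)) = (-4 + 5/4) + 17*(17/3) = -11/4 + 289/3 = 1123/12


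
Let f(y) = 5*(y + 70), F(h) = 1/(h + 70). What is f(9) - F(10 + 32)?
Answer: 44239/112 ≈ 394.99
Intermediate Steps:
F(h) = 1/(70 + h)
f(y) = 350 + 5*y (f(y) = 5*(70 + y) = 350 + 5*y)
f(9) - F(10 + 32) = (350 + 5*9) - 1/(70 + (10 + 32)) = (350 + 45) - 1/(70 + 42) = 395 - 1/112 = 44239/112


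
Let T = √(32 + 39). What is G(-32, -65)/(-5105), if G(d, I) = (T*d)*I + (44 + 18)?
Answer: -62/5105 - 416*√71/1021 ≈ -3.4453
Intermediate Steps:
T = √71 ≈ 8.4261
G(d, I) = 62 + I*d*√71 (G(d, I) = (√71*d)*I + (44 + 18) = (d*√71)*I + 62 = I*d*√71 + 62 = 62 + I*d*√71)
G(-32, -65)/(-5105) = (62 - 65*(-32)*√71)/(-5105) = (62 + 2080*√71)*(-1/5105) = -62/5105 - 416*√71/1021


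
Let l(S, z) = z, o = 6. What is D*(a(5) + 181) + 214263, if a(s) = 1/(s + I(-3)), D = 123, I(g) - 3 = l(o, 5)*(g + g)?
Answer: 5203449/22 ≈ 2.3652e+5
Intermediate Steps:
I(g) = 3 + 10*g (I(g) = 3 + 5*(g + g) = 3 + 5*(2*g) = 3 + 10*g)
a(s) = 1/(-27 + s) (a(s) = 1/(s + (3 + 10*(-3))) = 1/(s + (3 - 30)) = 1/(s - 27) = 1/(-27 + s))
D*(a(5) + 181) + 214263 = 123*(1/(-27 + 5) + 181) + 214263 = 123*(1/(-22) + 181) + 214263 = 123*(-1/22 + 181) + 214263 = 123*(3981/22) + 214263 = 489663/22 + 214263 = 5203449/22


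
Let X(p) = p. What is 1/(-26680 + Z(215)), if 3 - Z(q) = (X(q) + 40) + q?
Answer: -1/27147 ≈ -3.6836e-5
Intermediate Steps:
Z(q) = -37 - 2*q (Z(q) = 3 - ((q + 40) + q) = 3 - ((40 + q) + q) = 3 - (40 + 2*q) = 3 + (-40 - 2*q) = -37 - 2*q)
1/(-26680 + Z(215)) = 1/(-26680 + (-37 - 2*215)) = 1/(-26680 + (-37 - 430)) = 1/(-26680 - 467) = 1/(-27147) = -1/27147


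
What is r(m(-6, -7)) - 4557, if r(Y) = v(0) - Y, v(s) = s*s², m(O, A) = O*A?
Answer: -4599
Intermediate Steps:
m(O, A) = A*O
v(s) = s³
r(Y) = -Y (r(Y) = 0³ - Y = 0 - Y = -Y)
r(m(-6, -7)) - 4557 = -(-7)*(-6) - 4557 = -1*42 - 4557 = -42 - 4557 = -4599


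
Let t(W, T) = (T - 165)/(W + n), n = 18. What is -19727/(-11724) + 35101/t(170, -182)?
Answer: -77359690043/4068228 ≈ -19016.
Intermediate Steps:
t(W, T) = (-165 + T)/(18 + W) (t(W, T) = (T - 165)/(W + 18) = (-165 + T)/(18 + W))
-19727/(-11724) + 35101/t(170, -182) = -19727/(-11724) + 35101/(((-165 - 182)/(18 + 170))) = -19727*(-1/11724) + 35101/((-347/188)) = 19727/11724 + 35101/(((1/188)*(-347))) = 19727/11724 + 35101/(-347/188) = 19727/11724 + 35101*(-188/347) = 19727/11724 - 6598988/347 = -77359690043/4068228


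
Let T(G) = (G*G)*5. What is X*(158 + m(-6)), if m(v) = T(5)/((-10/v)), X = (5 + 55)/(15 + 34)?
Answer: 13980/49 ≈ 285.31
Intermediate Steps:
X = 60/49 ≈ 1.2245
T(G) = 5*G**2 (T(G) = G**2*5 = 5*G**2)
m(v) = -25*v/2 (m(v) = (5*5**2)/((-10/v)) = (5*25)*(-v/10) = 125*(-v/10) = -25*v/2)
X*(158 + m(-6)) = 60*(158 - 25/2*(-6))/49 = 60*(158 + 75)/49 = (60/49)*233 = 13980/49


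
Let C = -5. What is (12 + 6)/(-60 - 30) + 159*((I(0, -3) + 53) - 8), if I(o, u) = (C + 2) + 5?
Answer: 37364/5 ≈ 7472.8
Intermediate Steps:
I(o, u) = 2 (I(o, u) = (-5 + 2) + 5 = -3 + 5 = 2)
(12 + 6)/(-60 - 30) + 159*((I(0, -3) + 53) - 8) = (12 + 6)/(-60 - 30) + 159*((2 + 53) - 8) = 18/(-90) + 159*(55 - 8) = 18*(-1/90) + 159*47 = -1/5 + 7473 = 37364/5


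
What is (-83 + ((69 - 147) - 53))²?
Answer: 45796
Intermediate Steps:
(-83 + ((69 - 147) - 53))² = (-83 + (-78 - 53))² = (-83 - 131)² = (-214)² = 45796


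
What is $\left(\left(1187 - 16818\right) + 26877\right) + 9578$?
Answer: $20824$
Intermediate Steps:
$\left(\left(1187 - 16818\right) + 26877\right) + 9578 = \left(-15631 + 26877\right) + 9578 = 11246 + 9578 = 20824$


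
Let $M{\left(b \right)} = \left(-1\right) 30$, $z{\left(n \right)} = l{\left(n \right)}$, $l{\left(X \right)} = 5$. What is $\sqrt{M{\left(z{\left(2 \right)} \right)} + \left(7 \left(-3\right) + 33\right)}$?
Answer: $3 i \sqrt{2} \approx 4.2426 i$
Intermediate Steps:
$z{\left(n \right)} = 5$
$M{\left(b \right)} = -30$
$\sqrt{M{\left(z{\left(2 \right)} \right)} + \left(7 \left(-3\right) + 33\right)} = \sqrt{-30 + \left(7 \left(-3\right) + 33\right)} = \sqrt{-30 + \left(-21 + 33\right)} = \sqrt{-30 + 12} = \sqrt{-18} = 3 i \sqrt{2}$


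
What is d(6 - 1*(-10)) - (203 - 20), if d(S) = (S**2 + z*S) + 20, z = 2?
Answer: 125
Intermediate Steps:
d(S) = 20 + S**2 + 2*S (d(S) = (S**2 + 2*S) + 20 = 20 + S**2 + 2*S)
d(6 - 1*(-10)) - (203 - 20) = (20 + (6 - 1*(-10))**2 + 2*(6 - 1*(-10))) - (203 - 20) = (20 + (6 + 10)**2 + 2*(6 + 10)) - 1*183 = (20 + 16**2 + 2*16) - 183 = (20 + 256 + 32) - 183 = 308 - 183 = 125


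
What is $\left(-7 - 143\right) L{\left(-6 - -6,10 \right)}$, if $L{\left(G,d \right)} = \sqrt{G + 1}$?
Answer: $-150$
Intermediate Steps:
$L{\left(G,d \right)} = \sqrt{1 + G}$
$\left(-7 - 143\right) L{\left(-6 - -6,10 \right)} = \left(-7 - 143\right) \sqrt{1 - 0} = - 150 \sqrt{1 + \left(-6 + 6\right)} = - 150 \sqrt{1 + 0} = - 150 \sqrt{1} = \left(-150\right) 1 = -150$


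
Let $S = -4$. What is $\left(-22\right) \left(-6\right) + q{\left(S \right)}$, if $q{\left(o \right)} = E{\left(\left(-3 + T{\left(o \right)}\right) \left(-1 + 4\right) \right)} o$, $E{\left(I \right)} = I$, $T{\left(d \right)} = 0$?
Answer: $168$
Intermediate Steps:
$q{\left(o \right)} = - 9 o$ ($q{\left(o \right)} = \left(-3 + 0\right) \left(-1 + 4\right) o = \left(-3\right) 3 o = - 9 o$)
$\left(-22\right) \left(-6\right) + q{\left(S \right)} = \left(-22\right) \left(-6\right) - -36 = 132 + 36 = 168$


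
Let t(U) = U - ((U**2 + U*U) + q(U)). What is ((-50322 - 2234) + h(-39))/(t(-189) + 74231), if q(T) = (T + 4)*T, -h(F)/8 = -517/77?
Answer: 367516/226555 ≈ 1.6222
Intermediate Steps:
h(F) = 376/7 (h(F) = -(-4136)/77 = -8*(-47/7) = 376/7)
q(T) = T*(4 + T) (q(T) = (4 + T)*T = T*(4 + T))
t(U) = U - 2*U**2 - U*(4 + U) (t(U) = U - ((U**2 + U*U) + U*(4 + U)) = U - ((U**2 + U**2) + U*(4 + U)) = U - (2*U**2 + U*(4 + U)) = U + (-2*U**2 - U*(4 + U)) = U - 2*U**2 - U*(4 + U))
((-50322 - 2234) + h(-39))/(t(-189) + 74231) = ((-50322 - 2234) + 376/7)/(3*(-189)*(-1 - 1*(-189)) + 74231) = (-52556 + 376/7)/(3*(-189)*(-1 + 189) + 74231) = -367516/(7*(3*(-189)*188 + 74231)) = -367516/(7*(-106596 + 74231)) = -367516/7/(-32365) = -367516/7*(-1/32365) = 367516/226555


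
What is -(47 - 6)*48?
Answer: -1968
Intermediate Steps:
-(47 - 6)*48 = -41*48 = -1*1968 = -1968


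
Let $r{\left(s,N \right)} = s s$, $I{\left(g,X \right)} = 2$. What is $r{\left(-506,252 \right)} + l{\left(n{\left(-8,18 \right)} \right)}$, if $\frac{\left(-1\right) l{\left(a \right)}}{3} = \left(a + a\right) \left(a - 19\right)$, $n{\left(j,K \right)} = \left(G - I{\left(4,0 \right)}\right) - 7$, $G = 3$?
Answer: $255136$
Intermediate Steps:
$n{\left(j,K \right)} = -6$ ($n{\left(j,K \right)} = \left(3 - 2\right) - 7 = 1 - 7 = -6$)
$r{\left(s,N \right)} = s^{2}$
$l{\left(a \right)} = - 6 a \left(-19 + a\right)$ ($l{\left(a \right)} = - 3 \left(a + a\right) \left(a - 19\right) = - 3 \cdot 2 a \left(-19 + a\right) = - 6 a \left(-19 + a\right)$)
$r{\left(-506,252 \right)} + l{\left(n{\left(-8,18 \right)} \right)} = \left(-506\right)^{2} + 6 \left(-6\right) \left(19 - -6\right) = 256036 + 6 \left(-6\right) \left(19 + 6\right) = 256036 + 6 \left(-6\right) 25 = 256036 - 900 = 255136$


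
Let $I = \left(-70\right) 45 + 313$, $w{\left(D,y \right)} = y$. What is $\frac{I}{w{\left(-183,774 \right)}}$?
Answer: $- \frac{2837}{774} \approx -3.6654$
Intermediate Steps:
$I = -2837$ ($I = -3150 + 313 = -2837$)
$\frac{I}{w{\left(-183,774 \right)}} = - \frac{2837}{774}$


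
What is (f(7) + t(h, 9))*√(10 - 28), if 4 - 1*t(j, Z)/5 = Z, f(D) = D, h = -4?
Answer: -54*I*√2 ≈ -76.368*I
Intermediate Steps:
t(j, Z) = 20 - 5*Z
(f(7) + t(h, 9))*√(10 - 28) = (7 + (20 - 5*9))*√(10 - 28) = (7 + (20 - 45))*√(-18) = (7 - 25)*(3*I*√2) = -54*I*√2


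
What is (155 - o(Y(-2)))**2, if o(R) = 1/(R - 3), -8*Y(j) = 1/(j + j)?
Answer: 217769049/9025 ≈ 24130.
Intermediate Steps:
Y(j) = -1/(16*j) (Y(j) = -1/(8*(j + j)) = -1/(2*j)/8 = -1/(16*j))
o(R) = 1/(-3 + R)
(155 - o(Y(-2)))**2 = (155 - 1/(-3 - 1/16/(-2)))**2 = (155 - 1/(-3 - 1/16*(-1/2)))**2 = (155 - 1/(-3 + 1/32))**2 = (155 - 1/(-95/32))**2 = (155 - 1*(-32/95))**2 = (155 + 32/95)**2 = (14757/95)**2 = 217769049/9025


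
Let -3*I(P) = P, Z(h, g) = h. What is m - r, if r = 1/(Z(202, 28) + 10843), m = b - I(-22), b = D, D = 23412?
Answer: 775513627/33135 ≈ 23405.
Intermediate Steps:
b = 23412
I(P) = -P/3
m = 70214/3 (m = 23412 - (-1)*(-22)/3 = 23412 - 1*22/3 = 23412 - 22/3 = 70214/3 ≈ 23405.)
r = 1/11045 (r = 1/(202 + 10843) = 1/11045 ≈ 9.0539e-5)
m - r = 70214/3 - 1*1/11045 = 70214/3 - 1/11045 = 775513627/33135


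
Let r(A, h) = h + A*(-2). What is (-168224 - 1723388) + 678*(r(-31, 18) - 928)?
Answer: -2466556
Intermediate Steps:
r(A, h) = h - 2*A
(-168224 - 1723388) + 678*(r(-31, 18) - 928) = (-168224 - 1723388) + 678*((18 - 2*(-31)) - 928) = -1891612 + 678*((18 + 62) - 928) = -1891612 + 678*(80 - 928) = -1891612 + 678*(-848) = -1891612 - 574944 = -2466556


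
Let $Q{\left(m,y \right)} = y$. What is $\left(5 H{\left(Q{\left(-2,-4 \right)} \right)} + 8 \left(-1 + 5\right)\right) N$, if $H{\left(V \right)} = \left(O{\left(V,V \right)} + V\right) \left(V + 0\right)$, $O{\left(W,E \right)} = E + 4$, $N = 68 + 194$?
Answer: $29344$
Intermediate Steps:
$N = 262$
$O{\left(W,E \right)} = 4 + E$
$H{\left(V \right)} = V \left(4 + 2 V\right)$ ($H{\left(V \right)} = \left(\left(4 + V\right) + V\right) \left(V + 0\right) = \left(4 + 2 V\right) V = V \left(4 + 2 V\right)$)
$\left(5 H{\left(Q{\left(-2,-4 \right)} \right)} + 8 \left(-1 + 5\right)\right) N = \left(5 \cdot 2 \left(-4\right) \left(2 - 4\right) + 8 \left(-1 + 5\right)\right) 262 = \left(5 \cdot 2 \left(-4\right) \left(-2\right) + 8 \cdot 4\right) 262 = \left(5 \cdot 16 + 32\right) 262 = \left(80 + 32\right) 262 = 112 \cdot 262 = 29344$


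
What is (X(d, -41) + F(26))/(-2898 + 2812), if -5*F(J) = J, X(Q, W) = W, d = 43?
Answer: 231/430 ≈ 0.53721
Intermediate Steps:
F(J) = -J/5
(X(d, -41) + F(26))/(-2898 + 2812) = (-41 - ⅕*26)/(-2898 + 2812) = (-41 - 26/5)/(-86) = -231/5*(-1/86) = 231/430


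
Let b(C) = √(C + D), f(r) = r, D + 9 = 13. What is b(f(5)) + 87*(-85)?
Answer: -7392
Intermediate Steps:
D = 4 (D = -9 + 13 = 4)
b(C) = √(4 + C) (b(C) = √(C + 4) = √(4 + C))
b(f(5)) + 87*(-85) = √(4 + 5) + 87*(-85) = √9 - 7395 = 3 - 7395 = -7392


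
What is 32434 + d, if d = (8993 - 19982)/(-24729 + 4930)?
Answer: 642171755/19799 ≈ 32435.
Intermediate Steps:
d = 10989/19799 (d = -10989/(-19799) = -10989*(-1/19799) = 10989/19799 ≈ 0.55503)
32434 + d = 32434 + 10989/19799 = 642171755/19799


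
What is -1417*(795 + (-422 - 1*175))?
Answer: -280566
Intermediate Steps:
-1417*(795 + (-422 - 1*175)) = -1417*(795 + (-422 - 175)) = -1417*(795 - 597) = -1417*198 = -280566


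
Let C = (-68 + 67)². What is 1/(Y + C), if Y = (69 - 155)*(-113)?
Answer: 1/9719 ≈ 0.00010289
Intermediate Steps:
C = 1 (C = (-1)² = 1)
Y = 9718 (Y = -86*(-113) = 9718)
1/(Y + C) = 1/(9718 + 1) = 1/9719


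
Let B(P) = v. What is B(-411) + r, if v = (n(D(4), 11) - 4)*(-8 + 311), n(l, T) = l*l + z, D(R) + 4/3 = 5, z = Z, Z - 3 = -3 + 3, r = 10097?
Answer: 41603/3 ≈ 13868.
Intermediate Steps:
Z = 3 (Z = 3 + (-3 + 3) = 3 + 0 = 3)
z = 3
D(R) = 11/3 (D(R) = -4/3 + 5 = 11/3)
n(l, T) = 3 + l² (n(l, T) = l*l + 3 = l² + 3 = 3 + l²)
v = 11312/3 (v = ((3 + (11/3)²) - 4)*(-8 + 311) = ((3 + 121/9) - 4)*303 = (148/9 - 4)*303 = (112/9)*303 = 11312/3 ≈ 3770.7)
B(P) = 11312/3
B(-411) + r = 11312/3 + 10097 = 41603/3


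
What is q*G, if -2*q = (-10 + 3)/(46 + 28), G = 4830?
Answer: 16905/74 ≈ 228.45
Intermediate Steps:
q = 7/148 (q = -(-10 + 3)/(2*(46 + 28)) = -(-7)/(2*74) = -½*(-7/74) = 7/148 ≈ 0.047297)
q*G = (7/148)*4830 = 16905/74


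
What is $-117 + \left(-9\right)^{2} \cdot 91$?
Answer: $7254$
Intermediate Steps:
$-117 + \left(-9\right)^{2} \cdot 91 = -117 + 81 \cdot 91 = -117 + 7371 = 7254$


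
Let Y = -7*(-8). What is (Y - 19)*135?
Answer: 4995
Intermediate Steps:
Y = 56
(Y - 19)*135 = (56 - 19)*135 = 37*135 = 4995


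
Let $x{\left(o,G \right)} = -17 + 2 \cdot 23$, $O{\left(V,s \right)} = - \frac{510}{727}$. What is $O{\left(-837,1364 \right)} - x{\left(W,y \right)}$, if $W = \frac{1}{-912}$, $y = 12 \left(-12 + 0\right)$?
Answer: $- \frac{21593}{727} \approx -29.702$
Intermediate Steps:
$O{\left(V,s \right)} = - \frac{510}{727}$ ($O{\left(V,s \right)} = \left(-510\right) \frac{1}{727} = - \frac{510}{727}$)
$y = -144$ ($y = 12 \left(-12\right) = -144$)
$W = - \frac{1}{912} \approx -0.0010965$
$x{\left(o,G \right)} = 29$ ($x{\left(o,G \right)} = -17 + 46 = 29$)
$O{\left(-837,1364 \right)} - x{\left(W,y \right)} = - \frac{510}{727} - 29 = - \frac{21593}{727}$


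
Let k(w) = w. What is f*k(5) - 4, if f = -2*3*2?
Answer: -64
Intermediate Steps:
f = -12 (f = -6*2 = -12)
f*k(5) - 4 = -12*5 - 4 = -60 - 4 = -64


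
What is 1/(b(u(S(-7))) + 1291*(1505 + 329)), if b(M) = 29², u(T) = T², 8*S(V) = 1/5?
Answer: 1/2368535 ≈ 4.2220e-7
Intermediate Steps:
S(V) = 1/40 (S(V) = (⅛)/5 = (⅛)*(⅕) = 1/40)
b(M) = 841
1/(b(u(S(-7))) + 1291*(1505 + 329)) = 1/(841 + 1291*(1505 + 329)) = 1/(841 + 1291*1834) = 1/(841 + 2367694) = 1/2368535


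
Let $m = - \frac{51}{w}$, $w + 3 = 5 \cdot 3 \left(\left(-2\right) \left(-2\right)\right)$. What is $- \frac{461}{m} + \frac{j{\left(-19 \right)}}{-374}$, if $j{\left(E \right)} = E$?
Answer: $\frac{192717}{374} \approx 515.29$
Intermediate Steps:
$w = 57$ ($w = -3 + 5 \cdot 3 \left(\left(-2\right) \left(-2\right)\right) = -3 + 15 \cdot 4 = -3 + 60 = 57$)
$m = - \frac{17}{19}$ ($m = - \frac{51}{57} = \left(-51\right) \frac{1}{57} = - \frac{17}{19} \approx -0.89474$)
$- \frac{461}{m} + \frac{j{\left(-19 \right)}}{-374} = - \frac{461}{- \frac{17}{19}} - \frac{19}{-374} = \left(-461\right) \left(- \frac{19}{17}\right) - - \frac{19}{374} = \frac{8759}{17} + \frac{19}{374} = \frac{192717}{374}$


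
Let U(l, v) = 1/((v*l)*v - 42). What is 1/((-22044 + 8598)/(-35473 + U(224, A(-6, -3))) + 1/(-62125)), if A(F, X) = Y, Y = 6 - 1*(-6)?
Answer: 70991928604625/26908266481279 ≈ 2.6383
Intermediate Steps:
Y = 12 (Y = 6 + 6 = 12)
A(F, X) = 12
U(l, v) = 1/(-42 + l*v**2) (U(l, v) = 1/((l*v)*v - 42) = 1/(l*v**2 - 42) = 1/(-42 + l*v**2))
1/((-22044 + 8598)/(-35473 + U(224, A(-6, -3))) + 1/(-62125)) = 1/((-22044 + 8598)/(-35473 + 1/(-42 + 224*12**2)) + 1/(-62125)) = 1/(-13446/(-35473 + 1/(-42 + 224*144)) - 1/62125) = 1/(-13446/(-35473 + 1/(-42 + 32256)) - 1/62125) = 1/(-13446/(-35473 + 1/32214) - 1/62125) = 1/(-13446/(-1142727221/32214) - 1/62125) = 1/(-13446*(-32214/1142727221) - 1/62125) = 1/(433149444/1142727221 - 1/62125) = 1/(26908266481279/70991928604625) = 70991928604625/26908266481279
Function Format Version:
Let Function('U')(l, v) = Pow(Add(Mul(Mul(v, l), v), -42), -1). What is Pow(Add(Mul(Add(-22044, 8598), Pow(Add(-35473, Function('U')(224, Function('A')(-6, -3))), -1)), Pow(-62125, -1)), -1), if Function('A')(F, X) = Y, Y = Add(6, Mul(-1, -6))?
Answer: Rational(70991928604625, 26908266481279) ≈ 2.6383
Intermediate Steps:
Y = 12 (Y = Add(6, 6) = 12)
Function('A')(F, X) = 12
Function('U')(l, v) = Pow(Add(-42, Mul(l, Pow(v, 2))), -1) (Function('U')(l, v) = Pow(Add(Mul(Mul(l, v), v), -42), -1) = Pow(Add(Mul(l, Pow(v, 2)), -42), -1) = Pow(Add(-42, Mul(l, Pow(v, 2))), -1))
Pow(Add(Mul(Add(-22044, 8598), Pow(Add(-35473, Function('U')(224, Function('A')(-6, -3))), -1)), Pow(-62125, -1)), -1) = Pow(Add(Mul(Add(-22044, 8598), Pow(Add(-35473, Pow(Add(-42, Mul(224, Pow(12, 2))), -1)), -1)), Pow(-62125, -1)), -1) = Pow(Add(Mul(-13446, Pow(Add(-35473, Pow(Add(-42, Mul(224, 144)), -1)), -1)), Rational(-1, 62125)), -1) = Pow(Add(Mul(-13446, Pow(Add(-35473, Pow(Add(-42, 32256), -1)), -1)), Rational(-1, 62125)), -1) = Pow(Add(Mul(-13446, Pow(Add(-35473, Pow(32214, -1)), -1)), Rational(-1, 62125)), -1) = Pow(Add(Mul(-13446, Pow(Add(-35473, Rational(1, 32214)), -1)), Rational(-1, 62125)), -1) = Pow(Add(Mul(-13446, Pow(Rational(-1142727221, 32214), -1)), Rational(-1, 62125)), -1) = Pow(Add(Mul(-13446, Rational(-32214, 1142727221)), Rational(-1, 62125)), -1) = Pow(Add(Rational(433149444, 1142727221), Rational(-1, 62125)), -1) = Pow(Rational(26908266481279, 70991928604625), -1) = Rational(70991928604625, 26908266481279)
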